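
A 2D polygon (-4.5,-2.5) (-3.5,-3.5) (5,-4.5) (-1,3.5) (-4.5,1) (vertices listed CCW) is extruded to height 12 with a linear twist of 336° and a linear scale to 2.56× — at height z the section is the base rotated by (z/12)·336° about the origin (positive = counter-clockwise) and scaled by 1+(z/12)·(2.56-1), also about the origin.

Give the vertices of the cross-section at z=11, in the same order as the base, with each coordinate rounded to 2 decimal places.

Cross-section at z=11: (-11.52,4.88) (-11.94,1.47) (-1.14,-16.31) (5.21,7.15) (-4.82,10.11)

t = z/height = 11/12 = 0.916667
s = 1 + (scale-1)·z/height = 1 + (2.56-1)·11/12 = 2.430000
θ = twist·z/height = 336°·11/12 = 308.0000° = 5.375614 rad
cos θ = 0.615661, sin θ = -0.788011 (intermediates below are computed at full precision and shown rounded to 5 d.p.)
v1: (-4.5,-2.5) → rotate → (-4.74050,2.00689) → ×s → (-11.51942,4.87675) → (-11.52,4.88)
v2: (-3.5,-3.5) → rotate → (-4.91285,0.60322) → ×s → (-11.93823,1.46583) → (-11.94,1.47)
v3: (5,-4.5) → rotate → (-0.46774,-6.71053) → ×s → (-1.13661,-16.30659) → (-1.14,-16.31)
v4: (-1,3.5) → rotate → (2.14238,2.94283) → ×s → (5.20597,7.15107) → (5.21,7.15)
v5: (-4.5,1) → rotate → (-1.98247,4.16171) → ×s → (-4.81739,10.11295) → (-4.82,10.11)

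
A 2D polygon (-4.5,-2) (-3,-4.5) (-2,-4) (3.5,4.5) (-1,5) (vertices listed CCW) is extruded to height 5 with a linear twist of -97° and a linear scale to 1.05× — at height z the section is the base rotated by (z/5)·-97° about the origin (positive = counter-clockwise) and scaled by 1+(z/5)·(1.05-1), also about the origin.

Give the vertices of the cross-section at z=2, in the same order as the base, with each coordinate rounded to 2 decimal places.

t = z/height = 2/5 = 0.4
s = 1 + (scale-1)·z/height = 1 + (1.05-1)·2/5 = 1.020000
θ = twist·z/height = -97°·2/5 = -38.8000° = -0.677188 rad
cos θ = 0.779338, sin θ = -0.626604 (intermediates below are computed at full precision and shown rounded to 5 d.p.)
v1: (-4.5,-2) → rotate → (-4.76023,1.26104) → ×s → (-4.85543,1.28626) → (-4.86,1.29)
v2: (-3,-4.5) → rotate → (-5.15773,-1.62721) → ×s → (-5.26089,-1.65975) → (-5.26,-1.66)
v3: (-2,-4) → rotate → (-4.06509,-1.86414) → ×s → (-4.14639,-1.90143) → (-4.15,-1.90)
v4: (3.5,4.5) → rotate → (5.54740,1.31391) → ×s → (5.65835,1.34019) → (5.66,1.34)
v5: (-1,5) → rotate → (2.35368,4.52329) → ×s → (2.40075,4.61376) → (2.40,4.61)

Cross-section at z=2: (-4.86,1.29) (-5.26,-1.66) (-4.15,-1.90) (5.66,1.34) (2.40,4.61)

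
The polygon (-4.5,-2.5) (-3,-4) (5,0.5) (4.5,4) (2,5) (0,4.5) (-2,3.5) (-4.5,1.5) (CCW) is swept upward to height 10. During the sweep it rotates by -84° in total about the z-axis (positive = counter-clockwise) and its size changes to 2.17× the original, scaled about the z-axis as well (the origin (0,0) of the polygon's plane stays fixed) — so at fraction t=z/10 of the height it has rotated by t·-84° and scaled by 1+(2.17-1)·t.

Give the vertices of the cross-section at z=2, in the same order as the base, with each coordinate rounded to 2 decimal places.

Cross-section at z=2: (-6.21,-1.35) (-4.97,-3.66) (6.08,-1.19) (6.74,3.12) (4.15,5.19) (1.60,5.32) (-1.11,4.85) (-4.78,3.38)

t = z/height = 2/10 = 0.2
s = 1 + (scale-1)·z/height = 1 + (2.17-1)·2/10 = 1.234000
θ = twist·z/height = -84°·2/10 = -16.8000° = -0.293215 rad
cos θ = 0.957319, sin θ = -0.289032 (intermediates below are computed at full precision and shown rounded to 5 d.p.)
v1: (-4.5,-2.5) → rotate → (-5.03052,-1.09266) → ×s → (-6.20766,-1.34834) → (-6.21,-1.35)
v2: (-3,-4) → rotate → (-4.02809,-2.96218) → ×s → (-4.97066,-3.65533) → (-4.97,-3.66)
v3: (5,0.5) → rotate → (4.93111,-0.96650) → ×s → (6.08499,-1.19266) → (6.08,-1.19)
v4: (4.5,4) → rotate → (5.46406,2.52863) → ×s → (6.74266,3.12034) → (6.74,3.12)
v5: (2,5) → rotate → (3.35980,4.20853) → ×s → (4.14599,5.19333) → (4.15,5.19)
v6: (0,4.5) → rotate → (1.30064,4.30794) → ×s → (1.60499,5.31600) → (1.60,5.32)
v7: (-2,3.5) → rotate → (-0.90303,3.92868) → ×s → (-1.11434,4.84799) → (-1.11,4.85)
v8: (-4.5,1.5) → rotate → (-3.87439,2.73662) → ×s → (-4.78100,3.37699) → (-4.78,3.38)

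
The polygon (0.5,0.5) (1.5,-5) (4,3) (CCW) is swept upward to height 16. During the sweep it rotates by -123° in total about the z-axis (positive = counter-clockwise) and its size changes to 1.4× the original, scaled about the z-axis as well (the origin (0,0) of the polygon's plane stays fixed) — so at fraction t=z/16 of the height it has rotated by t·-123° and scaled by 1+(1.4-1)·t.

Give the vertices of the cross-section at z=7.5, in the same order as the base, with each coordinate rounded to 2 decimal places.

t = z/height = 7.5/16 = 0.46875
s = 1 + (scale-1)·z/height = 1 + (1.4-1)·7.5/16 = 1.187500
θ = twist·z/height = -123°·7.5/16 = -57.6563° = -1.006291 rad
cos θ = 0.534998, sin θ = -0.844854 (intermediates below are computed at full precision and shown rounded to 5 d.p.)
v1: (0.5,0.5) → rotate → (0.68993,-0.15493) → ×s → (0.81929,-0.18398) → (0.82,-0.18)
v2: (1.5,-5) → rotate → (-3.42177,-3.94227) → ×s → (-4.06335,-4.68144) → (-4.06,-4.68)
v3: (4,3) → rotate → (4.67455,-1.77442) → ×s → (5.55103,-2.10713) → (5.55,-2.11)

Cross-section at z=7.5: (0.82,-0.18) (-4.06,-4.68) (5.55,-2.11)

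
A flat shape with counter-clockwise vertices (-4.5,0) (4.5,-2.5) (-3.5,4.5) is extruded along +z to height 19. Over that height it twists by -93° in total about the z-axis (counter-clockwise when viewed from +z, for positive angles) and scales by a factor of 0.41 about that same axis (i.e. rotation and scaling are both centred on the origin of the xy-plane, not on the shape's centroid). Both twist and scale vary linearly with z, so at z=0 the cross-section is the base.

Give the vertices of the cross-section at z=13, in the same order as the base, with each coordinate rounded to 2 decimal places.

t = z/height = 13/19 = 0.684211
s = 1 + (scale-1)·z/height = 1 + (0.41-1)·13/19 = 0.596316
θ = twist·z/height = -93°·13/19 = -63.6316° = -1.110581 rad
cos θ = 0.444141, sin θ = -0.895957 (intermediates below are computed at full precision and shown rounded to 5 d.p.)
v1: (-4.5,0) → rotate → (-1.99864,4.03181) → ×s → (-1.19182,2.40423) → (-1.19,2.40)
v2: (4.5,-2.5) → rotate → (-0.24126,-5.14216) → ×s → (-0.14386,-3.06635) → (-0.14,-3.07)
v3: (-3.5,4.5) → rotate → (2.47731,5.13448) → ×s → (1.47726,3.06177) → (1.48,3.06)

Cross-section at z=13: (-1.19,2.40) (-0.14,-3.07) (1.48,3.06)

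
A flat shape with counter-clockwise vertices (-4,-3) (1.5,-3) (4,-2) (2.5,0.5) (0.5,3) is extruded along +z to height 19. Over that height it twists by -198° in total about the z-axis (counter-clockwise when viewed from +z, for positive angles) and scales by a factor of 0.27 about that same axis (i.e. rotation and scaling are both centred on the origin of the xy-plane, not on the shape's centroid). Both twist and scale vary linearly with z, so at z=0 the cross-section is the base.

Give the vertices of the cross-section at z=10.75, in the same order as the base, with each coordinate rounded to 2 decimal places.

Cross-section at z=10.75: (-0.75,2.84) (-1.96,-0.16) (-1.97,-1.74) (-0.28,-1.47) (1.52,-0.93)

t = z/height = 10.75/19 = 0.565789
s = 1 + (scale-1)·z/height = 1 + (0.27-1)·10.75/19 = 0.586974
θ = twist·z/height = -198°·10.75/19 = -112.0263° = -1.955228 rad
cos θ = -0.375032, sin θ = -0.927012 (intermediates below are computed at full precision and shown rounded to 5 d.p.)
v1: (-4,-3) → rotate → (-1.28091,4.83314) → ×s → (-0.75186,2.83693) → (-0.75,2.84)
v2: (1.5,-3) → rotate → (-3.34358,-0.26542) → ×s → (-1.96260,-0.15579) → (-1.96,-0.16)
v3: (4,-2) → rotate → (-3.35415,-2.95798) → ×s → (-1.96880,-1.73626) → (-1.97,-1.74)
v4: (2.5,0.5) → rotate → (-0.47408,-2.50505) → ×s → (-0.27827,-1.47040) → (-0.28,-1.47)
v5: (0.5,3) → rotate → (2.59352,-1.58860) → ×s → (1.52233,-0.93247) → (1.52,-0.93)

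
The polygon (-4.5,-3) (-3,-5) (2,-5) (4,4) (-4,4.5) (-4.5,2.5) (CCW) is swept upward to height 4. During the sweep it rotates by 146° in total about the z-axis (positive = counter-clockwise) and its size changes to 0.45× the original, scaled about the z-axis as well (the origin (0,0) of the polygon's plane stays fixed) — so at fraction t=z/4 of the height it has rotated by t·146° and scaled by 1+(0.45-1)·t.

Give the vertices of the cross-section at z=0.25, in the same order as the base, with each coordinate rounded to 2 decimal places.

Cross-section at z=0.25: (-3.83,-3.55) (-2.09,-5.23) (2.67,-4.46) (3.20,4.43) (-4.50,3.68) (-4.67,1.69)

t = z/height = 0.25/4 = 0.0625
s = 1 + (scale-1)·z/height = 1 + (0.45-1)·0.25/4 = 0.965625
θ = twist·z/height = 146°·0.25/4 = 9.1250° = 0.159261 rad
cos θ = 0.987345, sin θ = 0.158589 (intermediates below are computed at full precision and shown rounded to 5 d.p.)
v1: (-4.5,-3) → rotate → (-3.96728,-3.67568) → ×s → (-3.83091,-3.54933) → (-3.83,-3.55)
v2: (-3,-5) → rotate → (-2.16909,-5.41249) → ×s → (-2.09453,-5.22644) → (-2.09,-5.23)
v3: (2,-5) → rotate → (2.76763,-4.61955) → ×s → (2.67250,-4.46075) → (2.67,-4.46)
v4: (4,4) → rotate → (3.31502,4.58373) → ×s → (3.20107,4.42617) → (3.20,4.43)
v5: (-4,4.5) → rotate → (-4.66303,3.80870) → ×s → (-4.50274,3.67777) → (-4.50,3.68)
v6: (-4.5,2.5) → rotate → (-4.83952,1.75471) → ×s → (-4.67316,1.69439) → (-4.67,1.69)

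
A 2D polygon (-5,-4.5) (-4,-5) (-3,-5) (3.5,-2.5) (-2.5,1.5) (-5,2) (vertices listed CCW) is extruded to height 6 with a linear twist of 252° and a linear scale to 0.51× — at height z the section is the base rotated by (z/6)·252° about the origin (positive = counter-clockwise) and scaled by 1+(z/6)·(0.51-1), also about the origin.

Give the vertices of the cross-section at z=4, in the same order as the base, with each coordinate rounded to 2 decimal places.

t = z/height = 4/6 = 0.666667
s = 1 + (scale-1)·z/height = 1 + (0.51-1)·4/6 = 0.673333
θ = twist·z/height = 252°·4/6 = 168.0000° = 2.932153 rad
cos θ = -0.978148, sin θ = 0.207912 (intermediates below are computed at full precision and shown rounded to 5 d.p.)
v1: (-5,-4.5) → rotate → (5.82634,3.36211) → ×s → (3.92307,2.26382) → (3.92,2.26)
v2: (-4,-5) → rotate → (4.95215,4.05909) → ×s → (3.33445,2.73312) → (3.33,2.73)
v3: (-3,-5) → rotate → (3.97400,4.26700) → ×s → (2.67583,2.87312) → (2.68,2.87)
v4: (3.5,-2.5) → rotate → (-2.90374,3.17306) → ×s → (-1.95518,2.13653) → (-1.96,2.14)
v5: (-2.5,1.5) → rotate → (2.13350,-1.98700) → ×s → (1.43656,-1.33791) → (1.44,-1.34)
v6: (-5,2) → rotate → (4.47491,-2.99585) → ×s → (3.01311,-2.01721) → (3.01,-2.02)

Cross-section at z=4: (3.92,2.26) (3.33,2.73) (2.68,2.87) (-1.96,2.14) (1.44,-1.34) (3.01,-2.02)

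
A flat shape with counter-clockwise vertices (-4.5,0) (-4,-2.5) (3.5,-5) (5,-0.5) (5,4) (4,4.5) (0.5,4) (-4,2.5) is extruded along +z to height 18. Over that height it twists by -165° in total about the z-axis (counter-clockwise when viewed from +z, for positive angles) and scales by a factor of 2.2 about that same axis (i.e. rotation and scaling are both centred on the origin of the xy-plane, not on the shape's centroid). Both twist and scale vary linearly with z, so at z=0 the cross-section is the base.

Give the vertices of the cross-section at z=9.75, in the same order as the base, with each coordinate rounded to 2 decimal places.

t = z/height = 9.75/18 = 0.541667
s = 1 + (scale-1)·z/height = 1 + (2.2-1)·9.75/18 = 1.650000
θ = twist·z/height = -165°·9.75/18 = -89.3750° = -1.559888 rad
cos θ = 0.010908, sin θ = -0.999941 (intermediates below are computed at full precision and shown rounded to 5 d.p.)
v1: (-4.5,0) → rotate → (-0.04909,4.49973) → ×s → (-0.08099,7.42456) → (-0.08,7.42)
v2: (-4,-2.5) → rotate → (-2.54348,3.97249) → ×s → (-4.19675,6.55461) → (-4.20,6.55)
v3: (3.5,-5) → rotate → (-4.96152,-3.55433) → ×s → (-8.18651,-5.86465) → (-8.19,-5.86)
v4: (5,-0.5) → rotate → (-0.44543,-5.00516) → ×s → (-0.73496,-8.25851) → (-0.73,-8.26)
v5: (5,4) → rotate → (4.05430,-4.95607) → ×s → (6.68960,-8.17752) → (6.69,-8.18)
v6: (4,4.5) → rotate → (4.54336,-3.95068) → ×s → (7.49655,-6.51861) → (7.50,-6.52)
v7: (0.5,4) → rotate → (4.00522,-0.45634) → ×s → (6.60861,-0.75296) → (6.61,-0.75)
v8: (-4,2.5) → rotate → (2.45622,4.02703) → ×s → (4.05276,6.64460) → (4.05,6.64)

Cross-section at z=9.75: (-0.08,7.42) (-4.20,6.55) (-8.19,-5.86) (-0.73,-8.26) (6.69,-8.18) (7.50,-6.52) (6.61,-0.75) (4.05,6.64)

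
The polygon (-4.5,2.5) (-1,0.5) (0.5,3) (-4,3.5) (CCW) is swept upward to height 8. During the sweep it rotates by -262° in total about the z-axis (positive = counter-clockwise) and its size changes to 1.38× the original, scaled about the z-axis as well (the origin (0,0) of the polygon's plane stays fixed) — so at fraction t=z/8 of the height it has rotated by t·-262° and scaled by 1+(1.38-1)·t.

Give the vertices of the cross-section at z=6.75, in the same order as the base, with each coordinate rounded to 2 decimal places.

t = z/height = 6.75/8 = 0.84375
s = 1 + (scale-1)·z/height = 1 + (1.38-1)·6.75/8 = 1.320625
θ = twist·z/height = -262°·6.75/8 = -221.0625° = -3.858268 rad
cos θ = -0.753993, sin θ = 0.656882 (intermediates below are computed at full precision and shown rounded to 5 d.p.)
v1: (-4.5,2.5) → rotate → (1.75077,-4.84095) → ×s → (2.31211,-6.39308) → (2.31,-6.39)
v2: (-1,0.5) → rotate → (0.42555,-1.03388) → ×s → (0.56200,-1.36537) → (0.56,-1.37)
v3: (0.5,3) → rotate → (-2.34764,-1.93354) → ×s → (-3.10036,-2.55348) → (-3.10,-2.55)
v4: (-4,3.5) → rotate → (0.71689,-5.26650) → ×s → (0.94674,-6.95508) → (0.95,-6.96)

Cross-section at z=6.75: (2.31,-6.39) (0.56,-1.37) (-3.10,-2.55) (0.95,-6.96)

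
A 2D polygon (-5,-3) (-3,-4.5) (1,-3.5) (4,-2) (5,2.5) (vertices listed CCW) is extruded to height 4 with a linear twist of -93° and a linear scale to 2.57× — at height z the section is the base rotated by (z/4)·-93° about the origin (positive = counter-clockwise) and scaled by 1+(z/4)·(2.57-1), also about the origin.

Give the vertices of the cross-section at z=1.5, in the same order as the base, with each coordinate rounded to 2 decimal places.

Cross-section at z=1.5: (-9.24,0.63) (-8.00,-3.14) (-1.88,-5.47) (3.40,-6.24) (8.79,-1.28)

t = z/height = 1.5/4 = 0.375
s = 1 + (scale-1)·z/height = 1 + (2.57-1)·1.5/4 = 1.588750
θ = twist·z/height = -93°·1.5/4 = -34.8750° = -0.608684 rad
cos θ = 0.820401, sin θ = -0.571788 (intermediates below are computed at full precision and shown rounded to 5 d.p.)
v1: (-5,-3) → rotate → (-5.81737,0.39774) → ×s → (-9.24235,0.63190) → (-9.24,0.63)
v2: (-3,-4.5) → rotate → (-5.03425,-1.97644) → ×s → (-7.99816,-3.14007) → (-8.00,-3.14)
v3: (1,-3.5) → rotate → (-1.18086,-3.44319) → ×s → (-1.87609,-5.47037) → (-1.88,-5.47)
v4: (4,-2) → rotate → (2.13803,-3.92795) → ×s → (3.39679,-6.24054) → (3.40,-6.24)
v5: (5,2.5) → rotate → (5.53148,-0.80794) → ×s → (8.78813,-1.28361) → (8.79,-1.28)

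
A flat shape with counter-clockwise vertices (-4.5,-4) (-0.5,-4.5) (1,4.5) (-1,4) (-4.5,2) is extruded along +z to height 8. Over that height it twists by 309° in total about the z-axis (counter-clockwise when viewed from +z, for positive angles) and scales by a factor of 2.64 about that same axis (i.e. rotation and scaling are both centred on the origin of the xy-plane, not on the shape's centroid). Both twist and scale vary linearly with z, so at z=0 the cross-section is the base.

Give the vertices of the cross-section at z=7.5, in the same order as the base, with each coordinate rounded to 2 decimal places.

Cross-section at z=7.5: (-13.40,7.33) (-11.18,-2.65) (11.61,1.46) (8.70,5.81) (0.93,12.46)

t = z/height = 7.5/8 = 0.9375
s = 1 + (scale-1)·z/height = 1 + (2.64-1)·7.5/8 = 2.537500
θ = twist·z/height = 309°·7.5/8 = 289.6875° = 5.056001 rad
cos θ = 0.336890, sin θ = -0.941544 (intermediates below are computed at full precision and shown rounded to 5 d.p.)
v1: (-4.5,-4) → rotate → (-5.28218,2.88939) → ×s → (-13.40353,7.33182) → (-13.40,7.33)
v2: (-0.5,-4.5) → rotate → (-4.40539,-1.04523) → ×s → (-11.17869,-2.65228) → (-11.18,-2.65)
v3: (1,4.5) → rotate → (4.57384,0.57446) → ×s → (11.60611,1.45769) → (11.61,1.46)
v4: (-1,4) → rotate → (3.42929,2.28910) → ×s → (8.70181,5.80860) → (8.70,5.81)
v5: (-4.5,2) → rotate → (0.36708,4.91073) → ×s → (0.93148,12.46097) → (0.93,12.46)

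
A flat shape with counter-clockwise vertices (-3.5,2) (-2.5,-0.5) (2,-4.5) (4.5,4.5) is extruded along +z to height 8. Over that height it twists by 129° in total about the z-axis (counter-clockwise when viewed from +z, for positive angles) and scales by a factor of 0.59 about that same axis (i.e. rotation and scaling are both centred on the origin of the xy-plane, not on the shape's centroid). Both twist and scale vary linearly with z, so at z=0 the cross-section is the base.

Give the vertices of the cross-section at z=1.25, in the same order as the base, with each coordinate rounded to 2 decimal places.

t = z/height = 1.25/8 = 0.15625
s = 1 + (scale-1)·z/height = 1 + (0.59-1)·1.25/8 = 0.935938
θ = twist·z/height = 129°·1.25/8 = 20.1563° = 0.351793 rad
cos θ = 0.938756, sin θ = 0.344581 (intermediates below are computed at full precision and shown rounded to 5 d.p.)
v1: (-3.5,2) → rotate → (-3.97481,0.67148) → ×s → (-3.72017,0.62846) → (-3.72,0.63)
v2: (-2.5,-0.5) → rotate → (-2.17460,-1.33083) → ×s → (-2.03529,-1.24558) → (-2.04,-1.25)
v3: (2,-4.5) → rotate → (3.42813,-3.53524) → ×s → (3.20851,-3.30876) → (3.21,-3.31)
v4: (4.5,4.5) → rotate → (2.67379,5.77502) → ×s → (2.50250,5.40506) → (2.50,5.41)

Cross-section at z=1.25: (-3.72,0.63) (-2.04,-1.25) (3.21,-3.31) (2.50,5.41)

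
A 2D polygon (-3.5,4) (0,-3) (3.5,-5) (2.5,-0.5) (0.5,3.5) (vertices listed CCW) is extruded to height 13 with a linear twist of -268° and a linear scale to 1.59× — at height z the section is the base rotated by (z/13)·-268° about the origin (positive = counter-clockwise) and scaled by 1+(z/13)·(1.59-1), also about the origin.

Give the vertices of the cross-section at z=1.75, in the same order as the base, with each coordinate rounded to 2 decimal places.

t = z/height = 1.75/13 = 0.134615
s = 1 + (scale-1)·z/height = 1 + (1.59-1)·1.75/13 = 1.079423
θ = twist·z/height = -268°·1.75/13 = -36.0769° = -0.629661 rad
cos θ = 0.808227, sin θ = -0.588871 (intermediates below are computed at full precision and shown rounded to 5 d.p.)
v1: (-3.5,4) → rotate → (-0.47331,5.29396) → ×s → (-0.51090,5.71442) → (-0.51,5.71)
v2: (0,-3) → rotate → (-1.76661,-2.42468) → ×s → (-1.90692,-2.61726) → (-1.91,-2.62)
v3: (3.5,-5) → rotate → (-0.11556,-6.10218) → ×s → (-0.12474,-6.58684) → (-0.12,-6.59)
v4: (2.5,-0.5) → rotate → (1.72613,-1.87629) → ×s → (1.86323,-2.02531) → (1.86,-2.03)
v5: (0.5,3.5) → rotate → (2.46516,2.53436) → ×s → (2.66095,2.73565) → (2.66,2.74)

Cross-section at z=1.75: (-0.51,5.71) (-1.91,-2.62) (-0.12,-6.59) (1.86,-2.03) (2.66,2.74)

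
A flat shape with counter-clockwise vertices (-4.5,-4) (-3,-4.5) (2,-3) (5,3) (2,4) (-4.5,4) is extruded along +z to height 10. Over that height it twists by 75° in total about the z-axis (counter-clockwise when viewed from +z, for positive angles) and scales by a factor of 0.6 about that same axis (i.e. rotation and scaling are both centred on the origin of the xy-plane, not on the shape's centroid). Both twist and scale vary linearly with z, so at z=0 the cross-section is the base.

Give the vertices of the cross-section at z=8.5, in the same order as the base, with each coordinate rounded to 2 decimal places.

t = z/height = 8.5/10 = 0.85
s = 1 + (scale-1)·z/height = 1 + (0.6-1)·8.5/10 = 0.660000
θ = twist·z/height = 75°·8.5/10 = 63.7500° = 1.112647 rad
cos θ = 0.442289, sin θ = 0.896873 (intermediates below are computed at full precision and shown rounded to 5 d.p.)
v1: (-4.5,-4) → rotate → (1.59719,-5.80508) → ×s → (1.05415,-3.83135) → (1.05,-3.83)
v2: (-3,-4.5) → rotate → (2.70906,-4.68092) → ×s → (1.78798,-3.08941) → (1.79,-3.09)
v3: (2,-3) → rotate → (3.57520,0.46688) → ×s → (2.35963,0.30814) → (2.36,0.31)
v4: (5,3) → rotate → (-0.47917,5.81123) → ×s → (-0.31626,3.83541) → (-0.32,3.84)
v5: (2,4) → rotate → (-2.70291,3.56290) → ×s → (-1.78392,2.35151) → (-1.78,2.35)
v6: (-4.5,4) → rotate → (-5.57779,-2.26677) → ×s → (-3.68134,-1.49607) → (-3.68,-1.50)

Cross-section at z=8.5: (1.05,-3.83) (1.79,-3.09) (2.36,0.31) (-0.32,3.84) (-1.78,2.35) (-3.68,-1.50)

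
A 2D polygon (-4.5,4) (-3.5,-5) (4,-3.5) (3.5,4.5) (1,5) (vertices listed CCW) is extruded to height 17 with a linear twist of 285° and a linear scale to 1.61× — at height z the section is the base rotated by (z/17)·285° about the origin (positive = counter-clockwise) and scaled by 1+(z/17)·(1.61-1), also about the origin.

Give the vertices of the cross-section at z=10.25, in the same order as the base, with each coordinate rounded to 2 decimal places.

Cross-section at z=10.25: (5.32,-6.29) (5.71,6.09) (-4.74,5.52) (-5.61,-5.41) (-2.32,-6.58)

t = z/height = 10.25/17 = 0.602941
s = 1 + (scale-1)·z/height = 1 + (1.61-1)·10.25/17 = 1.367794
θ = twist·z/height = 285°·10.25/17 = 171.8382° = 2.999143 rad
cos θ = -0.989871, sin θ = 0.141968 (intermediates below are computed at full precision and shown rounded to 5 d.p.)
v1: (-4.5,4) → rotate → (3.88655,-4.59834) → ×s → (5.31600,-6.28959) → (5.32,-6.29)
v2: (-3.5,-5) → rotate → (4.17439,4.45247) → ×s → (5.70971,6.09006) → (5.71,6.09)
v3: (4,-3.5) → rotate → (-3.46260,4.03242) → ×s → (-4.73612,5.51552) → (-4.74,5.52)
v4: (3.5,4.5) → rotate → (-4.10341,-3.95753) → ×s → (-5.61262,-5.41309) → (-5.61,-5.41)
v5: (1,5) → rotate → (-1.69971,-4.80739) → ×s → (-2.32486,-6.57552) → (-2.32,-6.58)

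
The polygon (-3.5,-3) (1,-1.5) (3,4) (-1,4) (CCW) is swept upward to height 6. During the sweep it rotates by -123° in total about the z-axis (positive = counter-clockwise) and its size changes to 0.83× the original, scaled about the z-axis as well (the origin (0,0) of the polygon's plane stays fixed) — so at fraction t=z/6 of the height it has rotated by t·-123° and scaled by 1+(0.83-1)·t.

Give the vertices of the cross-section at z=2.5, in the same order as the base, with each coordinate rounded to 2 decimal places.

t = z/height = 2.5/6 = 0.416667
s = 1 + (scale-1)·z/height = 1 + (0.83-1)·2.5/6 = 0.929167
θ = twist·z/height = -123°·2.5/6 = -51.2500° = -0.894481 rad
cos θ = 0.625923, sin θ = -0.779884 (intermediates below are computed at full precision and shown rounded to 5 d.p.)
v1: (-3.5,-3) → rotate → (-4.53039,0.85183) → ×s → (-4.20948,0.79149) → (-4.21,0.79)
v2: (1,-1.5) → rotate → (-0.54390,-1.71877) → ×s → (-0.50538,-1.59702) → (-0.51,-1.60)
v3: (3,4) → rotate → (4.99731,0.16404) → ×s → (4.64333,0.15242) → (4.64,0.15)
v4: (-1,4) → rotate → (2.49361,3.28358) → ×s → (2.31698,3.05099) → (2.32,3.05)

Cross-section at z=2.5: (-4.21,0.79) (-0.51,-1.60) (4.64,0.15) (2.32,3.05)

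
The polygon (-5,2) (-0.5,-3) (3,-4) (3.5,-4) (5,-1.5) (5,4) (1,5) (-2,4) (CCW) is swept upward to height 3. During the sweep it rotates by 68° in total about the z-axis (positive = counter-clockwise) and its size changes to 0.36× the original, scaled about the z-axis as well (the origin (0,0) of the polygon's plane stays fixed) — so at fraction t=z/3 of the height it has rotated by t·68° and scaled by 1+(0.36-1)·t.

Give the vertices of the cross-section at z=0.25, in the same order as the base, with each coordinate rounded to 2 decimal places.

t = z/height = 0.25/3 = 0.0833333
s = 1 + (scale-1)·z/height = 1 + (0.36-1)·0.25/3 = 0.946667
θ = twist·z/height = 68°·0.25/3 = 5.6667° = 0.098902 rad
cos θ = 0.995113, sin θ = 0.098741 (intermediates below are computed at full precision and shown rounded to 5 d.p.)
v1: (-5,2) → rotate → (-5.17305,1.49652) → ×s → (-4.89715,1.41671) → (-4.90,1.42)
v2: (-0.5,-3) → rotate → (-0.20133,-3.03471) → ×s → (-0.19060,-2.87286) → (-0.19,-2.87)
v3: (3,-4) → rotate → (3.38030,-3.68423) → ×s → (3.20002,-3.48774) → (3.20,-3.49)
v4: (3.5,-4) → rotate → (3.87786,-3.63486) → ×s → (3.67104,-3.44100) → (3.67,-3.44)
v5: (5,-1.5) → rotate → (5.12368,-0.99897) → ×s → (4.85041,-0.94569) → (4.85,-0.95)
v6: (5,4) → rotate → (4.58060,4.47416) → ×s → (4.33630,4.23554) → (4.34,4.24)
v7: (1,5) → rotate → (0.50141,5.07431) → ×s → (0.47467,4.80368) → (0.47,4.80)
v8: (-2,4) → rotate → (-2.38519,3.78297) → ×s → (-2.25798,3.58121) → (-2.26,3.58)

Cross-section at z=0.25: (-4.90,1.42) (-0.19,-2.87) (3.20,-3.49) (3.67,-3.44) (4.85,-0.95) (4.34,4.24) (0.47,4.80) (-2.26,3.58)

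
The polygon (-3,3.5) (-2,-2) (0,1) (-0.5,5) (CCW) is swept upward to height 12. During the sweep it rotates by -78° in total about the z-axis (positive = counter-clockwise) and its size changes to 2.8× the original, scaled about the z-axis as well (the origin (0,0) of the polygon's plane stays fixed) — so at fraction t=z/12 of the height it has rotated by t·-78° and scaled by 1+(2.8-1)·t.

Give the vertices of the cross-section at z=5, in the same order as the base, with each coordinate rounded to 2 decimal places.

t = z/height = 5/12 = 0.416667
s = 1 + (scale-1)·z/height = 1 + (2.8-1)·5/12 = 1.750000
θ = twist·z/height = -78°·5/12 = -32.5000° = -0.567232 rad
cos θ = 0.843391, sin θ = -0.537300 (intermediates below are computed at full precision and shown rounded to 5 d.p.)
v1: (-3,3.5) → rotate → (-0.64963,4.56377) → ×s → (-1.13684,7.98660) → (-1.14,7.99)
v2: (-2,-2) → rotate → (-2.76138,-0.61218) → ×s → (-4.83242,-1.07132) → (-4.83,-1.07)
v3: (0,1) → rotate → (0.53730,0.84339) → ×s → (0.94027,1.47594) → (0.94,1.48)
v4: (-0.5,5) → rotate → (2.26480,4.48561) → ×s → (3.96340,7.84981) → (3.96,7.85)

Cross-section at z=5: (-1.14,7.99) (-4.83,-1.07) (0.94,1.48) (3.96,7.85)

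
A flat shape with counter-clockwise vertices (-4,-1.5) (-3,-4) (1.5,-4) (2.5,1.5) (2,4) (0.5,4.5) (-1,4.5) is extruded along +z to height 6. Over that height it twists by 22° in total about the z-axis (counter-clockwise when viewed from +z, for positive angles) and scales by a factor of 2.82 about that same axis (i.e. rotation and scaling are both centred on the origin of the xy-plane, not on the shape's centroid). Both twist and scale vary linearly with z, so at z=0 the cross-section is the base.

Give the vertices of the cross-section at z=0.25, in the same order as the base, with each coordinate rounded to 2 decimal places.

t = z/height = 0.25/6 = 0.0416667
s = 1 + (scale-1)·z/height = 1 + (2.82-1)·0.25/6 = 1.075833
θ = twist·z/height = 22°·0.25/6 = 0.9167° = 0.015999 rad
cos θ = 0.999872, sin θ = 0.015998 (intermediates below are computed at full precision and shown rounded to 5 d.p.)
v1: (-4,-1.5) → rotate → (-3.97549,-1.56380) → ×s → (-4.27697,-1.68239) → (-4.28,-1.68)
v2: (-3,-4) → rotate → (-2.93562,-4.04748) → ×s → (-3.15824,-4.35442) → (-3.16,-4.35)
v3: (1.5,-4) → rotate → (1.56380,-3.97549) → ×s → (1.68239,-4.27697) → (1.68,-4.28)
v4: (2.5,1.5) → rotate → (2.47568,1.53980) → ×s → (2.66342,1.65657) → (2.66,1.66)
v5: (2,4) → rotate → (1.93575,4.03148) → ×s → (2.08255,4.33721) → (2.08,4.34)
v6: (0.5,4.5) → rotate → (0.42794,4.50742) → ×s → (0.46040,4.84924) → (0.46,4.85)
v7: (-1,4.5) → rotate → (-1.07186,4.48343) → ×s → (-1.15315,4.82342) → (-1.15,4.82)

Cross-section at z=0.25: (-4.28,-1.68) (-3.16,-4.35) (1.68,-4.28) (2.66,1.66) (2.08,4.34) (0.46,4.85) (-1.15,4.82)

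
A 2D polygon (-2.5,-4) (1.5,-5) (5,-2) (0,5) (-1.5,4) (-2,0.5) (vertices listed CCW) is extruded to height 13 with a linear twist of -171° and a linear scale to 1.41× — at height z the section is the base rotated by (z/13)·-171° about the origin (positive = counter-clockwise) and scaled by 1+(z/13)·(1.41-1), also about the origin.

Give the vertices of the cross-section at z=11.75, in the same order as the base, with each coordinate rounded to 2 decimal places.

t = z/height = 11.75/13 = 0.903846
s = 1 + (scale-1)·z/height = 1 + (1.41-1)·11.75/13 = 1.370577
θ = twist·z/height = -171°·11.75/13 = -154.5577° = -2.697541 rad
cos θ = -0.903018, sin θ = -0.429602 (intermediates below are computed at full precision and shown rounded to 5 d.p.)
v1: (-2.5,-4) → rotate → (0.53914,4.68608) → ×s → (0.73893,6.42263) → (0.74,6.42)
v2: (1.5,-5) → rotate → (-3.50254,3.87069) → ×s → (-4.80050,5.30508) → (-4.80,5.31)
v3: (5,-2) → rotate → (-5.37430,-0.34197) → ×s → (-7.36589,-0.46870) → (-7.37,-0.47)
v4: (0,5) → rotate → (2.14801,-4.51509) → ×s → (2.94401,-6.18828) → (2.94,-6.19)
v5: (-1.5,4) → rotate → (3.07294,-2.96767) → ×s → (4.21169,-4.06742) → (4.21,-4.07)
v6: (-2,0.5) → rotate → (2.02084,0.40769) → ×s → (2.76971,0.55878) → (2.77,0.56)

Cross-section at z=11.75: (0.74,6.42) (-4.80,5.31) (-7.37,-0.47) (2.94,-6.19) (4.21,-4.07) (2.77,0.56)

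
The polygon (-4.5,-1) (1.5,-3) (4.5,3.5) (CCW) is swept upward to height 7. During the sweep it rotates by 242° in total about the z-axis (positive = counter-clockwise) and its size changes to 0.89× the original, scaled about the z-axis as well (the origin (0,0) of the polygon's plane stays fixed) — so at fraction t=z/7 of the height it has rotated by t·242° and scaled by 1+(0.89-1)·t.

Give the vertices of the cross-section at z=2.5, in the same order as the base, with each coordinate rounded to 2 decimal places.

t = z/height = 2.5/7 = 0.357143
s = 1 + (scale-1)·z/height = 1 + (0.89-1)·2.5/7 = 0.960714
θ = twist·z/height = 242°·2.5/7 = 86.4286° = 1.508463 rad
cos θ = 0.062293, sin θ = 0.998058 (intermediates below are computed at full precision and shown rounded to 5 d.p.)
v1: (-4.5,-1) → rotate → (0.71774,-4.55355) → ×s → (0.68954,-4.37466) → (0.69,-4.37)
v2: (1.5,-3) → rotate → (3.08761,1.31021) → ×s → (2.96631,1.25874) → (2.97,1.26)
v3: (4.5,3.5) → rotate → (-3.21288,4.70929) → ×s → (-3.08666,4.52428) → (-3.09,4.52)

Cross-section at z=2.5: (0.69,-4.37) (2.97,1.26) (-3.09,4.52)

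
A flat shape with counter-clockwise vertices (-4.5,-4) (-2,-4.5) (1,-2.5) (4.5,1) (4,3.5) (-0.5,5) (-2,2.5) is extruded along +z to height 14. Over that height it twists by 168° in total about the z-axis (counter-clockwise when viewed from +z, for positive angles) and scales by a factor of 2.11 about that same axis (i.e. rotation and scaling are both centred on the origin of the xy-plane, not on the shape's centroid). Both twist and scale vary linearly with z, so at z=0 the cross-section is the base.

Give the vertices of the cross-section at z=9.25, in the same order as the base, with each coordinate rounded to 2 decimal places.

Cross-section at z=9.25: (9.27,-4.80) (8.52,-0.44) (3.42,3.17) (-4.41,6.66) (-8.15,4.30) (-7.78,-3.92) (-2.80,-4.79)

t = z/height = 9.25/14 = 0.660714
s = 1 + (scale-1)·z/height = 1 + (2.11-1)·9.25/14 = 1.733393
θ = twist·z/height = 168°·9.25/14 = 111.0000° = 1.937315 rad
cos θ = -0.358368, sin θ = 0.933580 (intermediates below are computed at full precision and shown rounded to 5 d.p.)
v1: (-4.5,-4) → rotate → (5.34698,-2.76764) → ×s → (9.26841,-4.79741) → (9.27,-4.80)
v2: (-2,-4.5) → rotate → (4.91785,-0.25451) → ×s → (8.52456,-0.44116) → (8.52,-0.44)
v3: (1,-2.5) → rotate → (1.97558,1.82950) → ×s → (3.42446,3.17124) → (3.42,3.17)
v4: (4.5,1) → rotate → (-2.54624,3.84274) → ×s → (-4.41363,6.66098) → (-4.41,6.66)
v5: (4,3.5) → rotate → (-4.70100,2.48003) → ×s → (-8.14869,4.29887) → (-8.15,4.30)
v6: (-0.5,5) → rotate → (-4.48872,-2.25863) → ×s → (-7.78071,-3.91509) → (-7.78,-3.92)
v7: (-2,2.5) → rotate → (-1.61722,-2.76308) → ×s → (-2.80327,-4.78950) → (-2.80,-4.79)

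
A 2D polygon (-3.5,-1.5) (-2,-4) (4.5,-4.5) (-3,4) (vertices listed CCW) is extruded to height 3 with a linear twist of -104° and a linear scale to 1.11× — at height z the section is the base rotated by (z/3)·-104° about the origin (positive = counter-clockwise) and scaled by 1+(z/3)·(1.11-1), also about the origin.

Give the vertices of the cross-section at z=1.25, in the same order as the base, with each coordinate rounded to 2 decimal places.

t = z/height = 1.25/3 = 0.416667
s = 1 + (scale-1)·z/height = 1 + (1.11-1)·1.25/3 = 1.045833
θ = twist·z/height = -104°·1.25/3 = -43.3333° = -0.756309 rad
cos θ = 0.727374, sin θ = -0.686242 (intermediates below are computed at full precision and shown rounded to 5 d.p.)
v1: (-3.5,-1.5) → rotate → (-3.57517,1.31079) → ×s → (-3.73903,1.37086) → (-3.74,1.37)
v2: (-2,-4) → rotate → (-4.19971,-1.53701) → ×s → (-4.39220,-1.60746) → (-4.39,-1.61)
v3: (4.5,-4.5) → rotate → (0.18509,-6.36127) → ×s → (0.19358,-6.65283) → (0.19,-6.65)
v4: (-3,4) → rotate → (0.56285,4.96822) → ×s → (0.58864,5.19593) → (0.59,5.20)

Cross-section at z=1.25: (-3.74,1.37) (-4.39,-1.61) (0.19,-6.65) (0.59,5.20)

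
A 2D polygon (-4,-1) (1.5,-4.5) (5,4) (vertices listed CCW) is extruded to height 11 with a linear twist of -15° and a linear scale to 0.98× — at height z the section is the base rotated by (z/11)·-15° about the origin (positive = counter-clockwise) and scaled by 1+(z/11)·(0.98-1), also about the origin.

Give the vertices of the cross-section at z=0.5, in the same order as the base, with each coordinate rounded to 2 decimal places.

Cross-section at z=0.5: (-4.01,-0.95) (1.45,-4.51) (5.04,3.94)

t = z/height = 0.5/11 = 0.0454545
s = 1 + (scale-1)·z/height = 1 + (0.98-1)·0.5/11 = 0.999091
θ = twist·z/height = -15°·0.5/11 = -0.6818° = -0.011900 rad
cos θ = 0.999929, sin θ = -0.011900 (intermediates below are computed at full precision and shown rounded to 5 d.p.)
v1: (-4,-1) → rotate → (-4.01162,-0.95233) → ×s → (-4.00797,-0.95146) → (-4.01,-0.95)
v2: (1.5,-4.5) → rotate → (1.44635,-4.51753) → ×s → (1.44503,-4.51342) → (1.45,-4.51)
v3: (5,4) → rotate → (5.04724,3.94022) → ×s → (5.04266,3.93664) → (5.04,3.94)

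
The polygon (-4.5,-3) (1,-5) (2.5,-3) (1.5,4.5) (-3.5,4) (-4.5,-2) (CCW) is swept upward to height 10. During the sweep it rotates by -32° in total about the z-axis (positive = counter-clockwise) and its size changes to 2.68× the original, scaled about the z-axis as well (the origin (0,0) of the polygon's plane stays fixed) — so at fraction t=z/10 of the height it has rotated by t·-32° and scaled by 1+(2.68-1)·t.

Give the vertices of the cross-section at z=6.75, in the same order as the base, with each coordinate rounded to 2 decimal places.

t = z/height = 6.75/10 = 0.675
s = 1 + (scale-1)·z/height = 1 + (2.68-1)·6.75/10 = 2.134000
θ = twist·z/height = -32°·6.75/10 = -21.6000° = -0.376991 rad
cos θ = 0.929776, sin θ = -0.368125 (intermediates below are computed at full precision and shown rounded to 5 d.p.)
v1: (-4.5,-3) → rotate → (-5.28837,-1.13277) → ×s → (-11.28538,-2.41733) → (-11.29,-2.42)
v2: (1,-5) → rotate → (-0.91085,-5.01701) → ×s → (-1.94375,-10.70629) → (-1.94,-10.71)
v3: (2.5,-3) → rotate → (1.22007,-3.70964) → ×s → (2.60362,-7.91637) → (2.60,-7.92)
v4: (1.5,4.5) → rotate → (3.05123,3.63181) → ×s → (6.51131,7.75028) → (6.51,7.75)
v5: (-3.5,4) → rotate → (-1.78172,5.00754) → ×s → (-3.80219,10.68609) → (-3.80,10.69)
v6: (-4.5,-2) → rotate → (-4.92024,-0.20299) → ×s → (-10.49980,-0.43319) → (-10.50,-0.43)

Cross-section at z=6.75: (-11.29,-2.42) (-1.94,-10.71) (2.60,-7.92) (6.51,7.75) (-3.80,10.69) (-10.50,-0.43)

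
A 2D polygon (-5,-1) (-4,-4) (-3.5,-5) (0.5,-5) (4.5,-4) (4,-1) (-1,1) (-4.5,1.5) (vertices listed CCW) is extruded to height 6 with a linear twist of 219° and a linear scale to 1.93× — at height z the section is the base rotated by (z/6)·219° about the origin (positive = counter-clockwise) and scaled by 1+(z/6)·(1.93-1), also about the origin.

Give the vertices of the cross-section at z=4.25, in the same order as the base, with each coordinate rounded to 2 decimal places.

Cross-section at z=4.25: (8.22,-1.98) (8.81,3.23) (8.76,5.08) (2.74,7.87) (-3.98,9.16) (-5.32,4.30) (0.81,-2.20) (5.73,-5.40)

t = z/height = 4.25/6 = 0.708333
s = 1 + (scale-1)·z/height = 1 + (1.93-1)·4.25/6 = 1.658750
θ = twist·z/height = 219°·4.25/6 = 155.1250° = 2.707442 rad
cos θ = -0.907228, sin θ = 0.420640 (intermediates below are computed at full precision and shown rounded to 5 d.p.)
v1: (-5,-1) → rotate → (4.95678,-1.19597) → ×s → (8.22206,-1.98382) → (8.22,-1.98)
v2: (-4,-4) → rotate → (5.31147,1.94635) → ×s → (8.81040,3.22851) → (8.81,3.23)
v3: (-3.5,-5) → rotate → (5.27850,3.06390) → ×s → (8.75571,5.08224) → (8.76,5.08)
v4: (0.5,-5) → rotate → (1.64959,4.74646) → ×s → (2.73625,7.87319) → (2.74,7.87)
v5: (4.5,-4) → rotate → (-2.39996,5.52179) → ×s → (-3.98094,9.15927) → (-3.98,9.16)
v6: (4,-1) → rotate → (-3.20827,2.58979) → ×s → (-5.32172,4.29581) → (-5.32,4.30)
v7: (-1,1) → rotate → (0.48659,-1.32787) → ×s → (0.80713,-2.20260) → (0.81,-2.20)
v8: (-4.5,1.5) → rotate → (3.45156,-3.25372) → ×s → (5.72528,-5.39711) → (5.73,-5.40)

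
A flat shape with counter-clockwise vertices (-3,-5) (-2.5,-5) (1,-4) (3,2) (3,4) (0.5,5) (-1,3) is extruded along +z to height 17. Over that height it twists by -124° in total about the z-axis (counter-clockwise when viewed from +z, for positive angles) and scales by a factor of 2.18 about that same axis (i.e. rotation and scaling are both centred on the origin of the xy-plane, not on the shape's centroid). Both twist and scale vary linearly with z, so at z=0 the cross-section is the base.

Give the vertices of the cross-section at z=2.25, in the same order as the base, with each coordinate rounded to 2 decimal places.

t = z/height = 2.25/17 = 0.132353
s = 1 + (scale-1)·z/height = 1 + (2.18-1)·2.25/17 = 1.156176
θ = twist·z/height = -124°·2.25/17 = -16.4118° = -0.286439 rad
cos θ = 0.959256, sin θ = -0.282538 (intermediates below are computed at full precision and shown rounded to 5 d.p.)
v1: (-3,-5) → rotate → (-4.29046,-3.94866) → ×s → (-4.96053,-4.56535) → (-4.96,-4.57)
v2: (-2.5,-5) → rotate → (-3.81083,-4.08993) → ×s → (-4.40599,-4.72869) → (-4.41,-4.73)
v3: (1,-4) → rotate → (-0.17090,-4.11956) → ×s → (-0.19759,-4.76294) → (-0.20,-4.76)
v4: (3,2) → rotate → (3.44284,1.07090) → ×s → (3.98054,1.23815) → (3.98,1.24)
v5: (3,4) → rotate → (4.00792,2.98941) → ×s → (4.63386,3.45628) → (4.63,3.46)
v6: (0.5,5) → rotate → (1.89232,4.65501) → ×s → (2.18786,5.38201) → (2.19,5.38)
v7: (-1,3) → rotate → (-0.11164,3.16031) → ×s → (-0.12908,3.65387) → (-0.13,3.65)

Cross-section at z=2.25: (-4.96,-4.57) (-4.41,-4.73) (-0.20,-4.76) (3.98,1.24) (4.63,3.46) (2.19,5.38) (-0.13,3.65)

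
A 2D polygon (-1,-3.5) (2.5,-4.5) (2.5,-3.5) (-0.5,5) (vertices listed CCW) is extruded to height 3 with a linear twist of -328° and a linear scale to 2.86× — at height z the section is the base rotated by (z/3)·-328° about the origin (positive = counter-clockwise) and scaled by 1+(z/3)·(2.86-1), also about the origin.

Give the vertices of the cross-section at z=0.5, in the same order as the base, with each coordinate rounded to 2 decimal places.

t = z/height = 0.5/3 = 0.166667
s = 1 + (scale-1)·z/height = 1 + (2.86-1)·0.5/3 = 1.310000
θ = twist·z/height = -328°·0.5/3 = -54.6667° = -0.954113 rad
cos θ = 0.578332, sin θ = -0.815801 (intermediates below are computed at full precision and shown rounded to 5 d.p.)
v1: (-1,-3.5) → rotate → (-3.43364,-1.20836) → ×s → (-4.49806,-1.58295) → (-4.50,-1.58)
v2: (2.5,-4.5) → rotate → (-2.22527,-4.64200) → ×s → (-2.91511,-6.08102) → (-2.92,-6.08)
v3: (2.5,-3.5) → rotate → (-1.40947,-4.06367) → ×s → (-1.84641,-5.32340) → (-1.85,-5.32)
v4: (-0.5,5) → rotate → (3.78984,3.29956) → ×s → (4.96469,4.32243) → (4.96,4.32)

Cross-section at z=0.5: (-4.50,-1.58) (-2.92,-6.08) (-1.85,-5.32) (4.96,4.32)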